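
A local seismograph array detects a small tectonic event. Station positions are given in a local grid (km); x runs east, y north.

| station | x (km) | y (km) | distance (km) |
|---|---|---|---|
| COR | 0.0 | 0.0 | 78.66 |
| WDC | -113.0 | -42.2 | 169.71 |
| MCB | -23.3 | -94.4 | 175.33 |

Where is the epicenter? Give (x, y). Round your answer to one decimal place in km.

Circle about each station: x² + y² = 78.66²; (x + 113.0)² + (y + 42.2)² = 169.71²; (x + 23.3)² + (y + 94.4)² = 175.33².
Subtracting pairs of circle equations eliminates x²+y² and gives linear equations (the radical axes):
-226.0 x − 84.4 y = -8064.25
-46.6 x − 188.8 y = -15098.96
Solving the 2×2 system: x ≈ 6.4, y ≈ 78.4 km.
Check against COR (with the unrounded x, y): √(x²+y²) = 78.65 ≈ 78.66 km. ✓

x ≈ 6.4 km, y ≈ 78.4 km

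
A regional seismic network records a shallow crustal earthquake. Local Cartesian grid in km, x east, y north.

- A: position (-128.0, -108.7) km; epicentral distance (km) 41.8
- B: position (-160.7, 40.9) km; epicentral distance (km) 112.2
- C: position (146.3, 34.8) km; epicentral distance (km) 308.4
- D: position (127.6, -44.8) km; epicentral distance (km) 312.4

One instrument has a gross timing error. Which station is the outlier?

D

Solve using three stations at a time. Using A, B, C (subtract circle equations pairwise → linear system) gives (x, y) ≈ (-143.7, -70.0).
Distances from that point to each station vs reported:
  A: calculated 41.8 vs reported 41.8 → residual 0.0 km
  B: calculated 112.2 vs reported 112.2 → residual 0.0 km
  C: calculated 308.4 vs reported 308.4 → residual 0.0 km
  D: calculated 272.5 vs reported 312.4 → residual 39.9 km
A, B, C are mutually consistent (residuals ≈ 0); D is off by 39.9 km.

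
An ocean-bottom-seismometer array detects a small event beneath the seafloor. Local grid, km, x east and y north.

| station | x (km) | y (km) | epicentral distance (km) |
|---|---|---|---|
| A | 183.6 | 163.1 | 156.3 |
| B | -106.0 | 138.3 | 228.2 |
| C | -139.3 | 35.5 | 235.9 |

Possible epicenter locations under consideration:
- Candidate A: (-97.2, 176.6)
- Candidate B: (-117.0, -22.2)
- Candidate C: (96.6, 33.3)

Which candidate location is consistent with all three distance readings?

Candidate C

For each candidate, compare |candidate − station| to the reported distance:
Candidate A: residuals A 124.8, B 188.9, C 88.7 → max 188.9 km
Candidate B: residuals A 196.8, B 67.3, C 174.0 → max 196.8 km
Candidate C: residuals A 0.0, B 0.0, C 0.0 → max 0.0 km
Only Candidate C has all residuals ≈ 0.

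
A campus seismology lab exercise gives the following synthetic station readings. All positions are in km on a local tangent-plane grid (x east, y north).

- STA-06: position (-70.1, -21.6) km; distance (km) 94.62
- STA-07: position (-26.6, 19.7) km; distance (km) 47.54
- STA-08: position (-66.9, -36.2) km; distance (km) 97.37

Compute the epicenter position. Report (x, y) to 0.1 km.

(19.6, 8.5)

Circle about each station: (x + 70.1)² + (y + 21.6)² = 94.62²; (x + 26.6)² + (y − 19.7)² = 47.54²; (x + 66.9)² + (y + 36.2)² = 97.37².
Subtracting pairs of circle equations eliminates x²+y² and gives linear equations (the radical axes):
87.0 x + 82.6 y = 2407.97
6.4 x − 29.2 y = -122.49
Solving the 2×2 system: x ≈ 19.6, y ≈ 8.5 km.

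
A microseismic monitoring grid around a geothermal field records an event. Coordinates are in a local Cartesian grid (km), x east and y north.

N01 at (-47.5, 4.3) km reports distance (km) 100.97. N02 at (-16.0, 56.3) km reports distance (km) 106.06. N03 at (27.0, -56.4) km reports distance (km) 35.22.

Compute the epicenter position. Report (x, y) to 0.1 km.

x ≈ 48.1 km, y ≈ -28.2 km

Circle about each station: (x + 47.5)² + (y − 4.3)² = 100.97²; (x + 16.0)² + (y − 56.3)² = 106.06²; (x − 27.0)² + (y + 56.4)² = 35.22².
Subtracting the N01 equation from the N02 and N03 equations removes the quadratic terms:
63.0 x + 104.0 y = 97.17
149.0 x − 121.4 y = 10589.71
Solving the 2×2 system: x ≈ 48.1, y ≈ -28.2 km.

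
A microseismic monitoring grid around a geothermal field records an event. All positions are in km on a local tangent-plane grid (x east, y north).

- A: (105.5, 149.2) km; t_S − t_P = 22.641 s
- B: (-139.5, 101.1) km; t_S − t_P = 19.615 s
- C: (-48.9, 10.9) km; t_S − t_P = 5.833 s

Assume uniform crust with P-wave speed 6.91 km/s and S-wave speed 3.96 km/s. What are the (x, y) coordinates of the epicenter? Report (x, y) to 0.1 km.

Distance from S−P lag: d = Δt · v_P v_S / (v_P − v_S) = Δt · (6.91·3.96)/(6.91−3.96) ≈ 9.2758·Δt.
So d_A = 210.01, d_B = 181.94, d_C = 54.11 km.
Circle about each station: (x − 105.5)² + (y − 149.2)² = 210.01²; (x + 139.5)² + (y − 101.1)² = 181.94²; (x + 48.9)² + (y − 10.9)² = 54.11².
Subtracting pairs of circle equations eliminates x²+y² and gives linear equations (the radical axes):
-490.0 x − 96.2 y = 7292.61
-308.8 x − 276.6 y = 10295.44
Solving the 2×2 system: x ≈ -9.7, y ≈ -26.4 km.
Check against A (with the unrounded x, y): √((x − 105.5)²+(y − 149.2)²) = 210.01 ≈ 210.01 km. ✓

-9.7 km east, -26.4 km north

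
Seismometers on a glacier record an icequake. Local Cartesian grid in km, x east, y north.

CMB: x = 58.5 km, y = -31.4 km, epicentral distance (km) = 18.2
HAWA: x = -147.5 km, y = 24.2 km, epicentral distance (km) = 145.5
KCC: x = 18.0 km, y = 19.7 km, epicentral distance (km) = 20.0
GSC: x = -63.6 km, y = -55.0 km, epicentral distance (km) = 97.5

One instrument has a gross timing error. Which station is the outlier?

CMB

Solve using three stations at a time. Using HAWA, KCC, GSC (subtract circle equations pairwise → linear system) gives (x, y) ≈ (-2.0, 20.6).
Distances from that point to each station vs reported:
  CMB: calculated 79.8 vs reported 18.2 → residual 61.6 km
  HAWA: calculated 145.5 vs reported 145.5 → residual 0.0 km
  KCC: calculated 20.1 vs reported 20.0 → residual 0.1 km
  GSC: calculated 97.5 vs reported 97.5 → residual 0.0 km
HAWA, KCC, GSC are mutually consistent (residuals ≈ 0); CMB is off by 61.6 km.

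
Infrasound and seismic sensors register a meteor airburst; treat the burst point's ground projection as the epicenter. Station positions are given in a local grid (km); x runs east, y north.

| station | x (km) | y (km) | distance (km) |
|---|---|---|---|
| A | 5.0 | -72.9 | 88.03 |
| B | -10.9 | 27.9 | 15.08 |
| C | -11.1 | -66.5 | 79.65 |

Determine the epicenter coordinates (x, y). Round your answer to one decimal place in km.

Circle about each station: (x − 5.0)² + (y + 72.9)² = 88.03²; (x + 10.9)² + (y − 27.9)² = 15.08²; (x + 11.1)² + (y + 66.5)² = 79.65².
Subtracting the A equation from the B and C equations removes the quadratic terms:
-31.8 x + 201.6 y = 3079.68
-32.2 x + 12.8 y = 611.21
Solving the 2×2 system: x ≈ -13.8, y ≈ 13.1 km.

-13.8 km east, 13.1 km north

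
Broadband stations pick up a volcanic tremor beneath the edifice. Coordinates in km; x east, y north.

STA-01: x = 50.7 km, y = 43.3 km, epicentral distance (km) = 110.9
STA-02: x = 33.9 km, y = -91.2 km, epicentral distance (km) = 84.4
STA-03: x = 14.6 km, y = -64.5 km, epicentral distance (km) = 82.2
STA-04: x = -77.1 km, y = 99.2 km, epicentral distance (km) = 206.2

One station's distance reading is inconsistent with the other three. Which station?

Solve using three stations at a time. Using STA-02, STA-03, STA-04 (subtract circle equations pairwise → linear system) gives (x, y) ≈ (86.9, -25.7).
Distances from that point to each station vs reported:
  STA-01: calculated 77.9 vs reported 110.9 → residual 33.0 km
  STA-02: calculated 84.3 vs reported 84.4 → residual 0.1 km
  STA-03: calculated 82.1 vs reported 82.2 → residual 0.1 km
  STA-04: calculated 206.2 vs reported 206.2 → residual 0.0 km
STA-02, STA-03, STA-04 are mutually consistent (residuals ≈ 0); STA-01 is off by 33.0 km.

STA-01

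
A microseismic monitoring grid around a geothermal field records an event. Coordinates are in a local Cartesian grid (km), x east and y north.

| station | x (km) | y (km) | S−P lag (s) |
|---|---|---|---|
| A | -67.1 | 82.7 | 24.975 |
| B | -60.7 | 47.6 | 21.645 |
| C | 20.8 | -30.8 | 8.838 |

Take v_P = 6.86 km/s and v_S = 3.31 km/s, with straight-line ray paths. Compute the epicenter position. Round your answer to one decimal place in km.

(68.9, -1.1)

Distance from S−P lag: d = Δt · v_P v_S / (v_P − v_S) = Δt · (6.86·3.31)/(6.86−3.31) ≈ 6.3962·Δt.
So d_A = 159.75, d_B = 138.45, d_C = 56.53 km.
Circle about each station: (x + 67.1)² + (y − 82.7)² = 159.75²; (x + 60.7)² + (y − 47.6)² = 138.45²; (x − 20.8)² + (y + 30.8)² = 56.53².
Subtracting pairs of circle equations eliminates x²+y² and gives linear equations (the radical axes):
12.8 x − 70.2 y = 960.21
175.8 x − 227.0 y = 12364.00
Solving the 2×2 system: x ≈ 68.9, y ≈ -1.1 km.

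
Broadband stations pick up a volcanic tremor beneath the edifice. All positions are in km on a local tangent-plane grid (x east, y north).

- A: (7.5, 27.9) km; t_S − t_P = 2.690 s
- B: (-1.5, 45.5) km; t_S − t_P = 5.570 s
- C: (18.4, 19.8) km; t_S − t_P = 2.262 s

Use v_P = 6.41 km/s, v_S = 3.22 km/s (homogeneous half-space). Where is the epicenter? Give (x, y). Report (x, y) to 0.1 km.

Distance from S−P lag: d = Δt · v_P v_S / (v_P − v_S) = Δt · (6.41·3.22)/(6.41−3.22) ≈ 6.4703·Δt.
So d_A = 17.41, d_B = 36.04, d_C = 14.64 km.
Circle about each station: (x − 7.5)² + (y − 27.9)² = 17.41²; (x + 1.5)² + (y − 45.5)² = 36.04²; (x − 18.4)² + (y − 19.8)² = 14.64².
Subtracting the A equation from the B and C equations removes the quadratic terms:
-18.0 x + 35.2 y = 242.07
21.8 x − 16.2 y = -15.28
Solving the 2×2 system: x ≈ 7.1, y ≈ 10.5 km.

(7.1, 10.5)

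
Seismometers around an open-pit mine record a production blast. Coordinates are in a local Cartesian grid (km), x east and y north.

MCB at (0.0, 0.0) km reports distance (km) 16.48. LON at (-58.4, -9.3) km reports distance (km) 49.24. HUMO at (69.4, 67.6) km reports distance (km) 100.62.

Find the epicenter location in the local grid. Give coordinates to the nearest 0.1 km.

Circle about each station: x² + y² = 16.48²; (x + 58.4)² + (y + 9.3)² = 49.24²; (x − 69.4)² + (y − 67.6)² = 100.62².
Subtracting pairs of circle equations eliminates x²+y² and gives linear equations (the radical axes):
-116.8 x − 18.6 y = 1344.06
138.8 x + 135.2 y = -466.67
Solving the 2×2 system: x ≈ -13.1, y ≈ 10.0 km.
Check against MCB (with the unrounded x, y): √(x²+y²) = 16.48 ≈ 16.48 km. ✓

x ≈ -13.1 km, y ≈ 10.0 km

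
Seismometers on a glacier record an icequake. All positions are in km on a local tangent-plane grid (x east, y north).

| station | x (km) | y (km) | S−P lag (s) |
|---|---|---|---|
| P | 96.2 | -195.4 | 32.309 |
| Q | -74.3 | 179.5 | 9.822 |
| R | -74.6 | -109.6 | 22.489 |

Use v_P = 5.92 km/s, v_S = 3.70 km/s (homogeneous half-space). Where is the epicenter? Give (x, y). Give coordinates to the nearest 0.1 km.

-13.8 km east, 103.8 km north

Distance from S−P lag: d = Δt · v_P v_S / (v_P − v_S) = Δt · (5.92·3.70)/(5.92−3.70) ≈ 9.8667·Δt.
So d_P = 318.78, d_Q = 96.91, d_R = 221.89 km.
Circle about each station: (x − 96.2)² + (y + 195.4)² = 318.78²; (x + 74.3)² + (y − 179.5)² = 96.91²; (x + 74.6)² + (y + 109.6)² = 221.89².
Subtracting the P equation from the Q and R equations removes the quadratic terms:
-341.0 x + 749.8 y = 82534.28
-341.6 x + 171.6 y = 22527.24
Solving the 2×2 system: x ≈ -13.8, y ≈ 103.8 km.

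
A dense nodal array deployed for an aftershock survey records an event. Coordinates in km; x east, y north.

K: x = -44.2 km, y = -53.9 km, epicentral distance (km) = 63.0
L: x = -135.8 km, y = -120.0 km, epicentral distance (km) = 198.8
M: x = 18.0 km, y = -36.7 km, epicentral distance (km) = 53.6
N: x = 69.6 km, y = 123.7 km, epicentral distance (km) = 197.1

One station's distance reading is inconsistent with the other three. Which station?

K

Solve using three stations at a time. Using L, M, N (subtract circle equations pairwise → linear system) gives (x, y) ≈ (57.3, -73.0).
Distances from that point to each station vs reported:
  K: calculated 103.3 vs reported 63.0 → residual 40.3 km
  L: calculated 198.8 vs reported 198.8 → residual 0.0 km
  M: calculated 53.5 vs reported 53.6 → residual 0.1 km
  N: calculated 197.1 vs reported 197.1 → residual 0.0 km
L, M, N are mutually consistent (residuals ≈ 0); K is off by 40.3 km.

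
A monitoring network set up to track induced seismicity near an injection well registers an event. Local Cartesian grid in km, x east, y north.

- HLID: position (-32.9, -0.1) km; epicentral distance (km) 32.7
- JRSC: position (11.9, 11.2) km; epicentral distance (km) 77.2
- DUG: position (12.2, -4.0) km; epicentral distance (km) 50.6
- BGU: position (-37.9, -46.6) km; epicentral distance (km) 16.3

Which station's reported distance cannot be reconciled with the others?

Solve using three stations at a time. Using HLID, DUG, BGU (subtract circle equations pairwise → linear system) gives (x, y) ≈ (-29.5, -32.6).
Distances from that point to each station vs reported:
  HLID: calculated 32.7 vs reported 32.7 → residual 0.0 km
  JRSC: calculated 60.3 vs reported 77.2 → residual 16.9 km
  DUG: calculated 50.6 vs reported 50.6 → residual 0.0 km
  BGU: calculated 16.3 vs reported 16.3 → residual 0.0 km
HLID, DUG, BGU are mutually consistent (residuals ≈ 0); JRSC is off by 16.9 km.

JRSC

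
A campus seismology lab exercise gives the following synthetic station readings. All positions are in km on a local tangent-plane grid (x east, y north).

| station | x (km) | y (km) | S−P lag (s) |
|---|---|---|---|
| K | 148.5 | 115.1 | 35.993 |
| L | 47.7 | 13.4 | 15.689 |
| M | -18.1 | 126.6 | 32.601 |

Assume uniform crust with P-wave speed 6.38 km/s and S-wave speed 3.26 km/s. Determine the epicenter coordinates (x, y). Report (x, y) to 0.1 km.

Distance from S−P lag: d = Δt · v_P v_S / (v_P − v_S) = Δt · (6.38·3.26)/(6.38−3.26) ≈ 6.6663·Δt.
So d_K = 239.94, d_L = 104.59, d_M = 217.33 km.
Circle about each station: (x − 148.5)² + (y − 115.1)² = 239.94²; (x − 47.7)² + (y − 13.4)² = 104.59²; (x + 18.1)² + (y − 126.6)² = 217.33².
Subtracting the K equation from the L and M equations removes the quadratic terms:
-201.6 x − 203.4 y = 13786.73
-333.2 x + 23.0 y = -8606.22
Solving the 2×2 system: x ≈ 19.8, y ≈ -87.4 km.

(19.8, -87.4)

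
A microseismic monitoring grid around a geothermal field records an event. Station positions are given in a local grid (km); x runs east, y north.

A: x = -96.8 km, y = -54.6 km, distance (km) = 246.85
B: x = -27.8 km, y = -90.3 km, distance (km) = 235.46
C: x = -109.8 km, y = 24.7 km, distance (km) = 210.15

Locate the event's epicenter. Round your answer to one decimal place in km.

Circle about each station: (x + 96.8)² + (y + 54.6)² = 246.85²; (x + 27.8)² + (y + 90.3)² = 235.46²; (x + 109.8)² + (y − 24.7)² = 210.15².
Subtracting the A equation from the B and C equations removes the quadratic terms:
138.0 x − 71.4 y = 2069.04
-26.0 x + 158.6 y = 17086.63
Solving the 2×2 system: x ≈ 77.3, y ≈ 120.4 km.

(77.3, 120.4)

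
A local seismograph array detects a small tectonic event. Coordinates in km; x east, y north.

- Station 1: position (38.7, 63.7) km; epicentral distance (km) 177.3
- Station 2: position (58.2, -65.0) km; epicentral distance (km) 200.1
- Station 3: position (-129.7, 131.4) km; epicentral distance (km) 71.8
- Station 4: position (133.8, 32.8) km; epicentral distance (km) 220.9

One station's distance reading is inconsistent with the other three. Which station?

Station 1

Solve using three stations at a time. Using Station 2, Station 3, Station 4 (subtract circle equations pairwise → linear system) gives (x, y) ≈ (-82.6, 77.2).
Distances from that point to each station vs reported:
  Station 1: calculated 122.0 vs reported 177.3 → residual 55.3 km
  Station 2: calculated 200.1 vs reported 200.1 → residual 0.0 km
  Station 3: calculated 71.8 vs reported 71.8 → residual 0.0 km
  Station 4: calculated 220.9 vs reported 220.9 → residual 0.0 km
Station 2, Station 3, Station 4 are mutually consistent (residuals ≈ 0); Station 1 is off by 55.3 km.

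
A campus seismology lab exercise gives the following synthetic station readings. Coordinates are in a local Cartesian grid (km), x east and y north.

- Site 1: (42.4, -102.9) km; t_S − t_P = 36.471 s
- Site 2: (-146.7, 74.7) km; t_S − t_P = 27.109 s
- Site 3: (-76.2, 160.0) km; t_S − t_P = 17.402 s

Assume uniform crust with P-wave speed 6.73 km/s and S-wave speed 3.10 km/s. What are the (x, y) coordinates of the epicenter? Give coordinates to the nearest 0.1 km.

(6.4, 103.6)

Distance from S−P lag: d = Δt · v_P v_S / (v_P − v_S) = Δt · (6.73·3.10)/(6.73−3.10) ≈ 5.7474·Δt.
So d_Site 1 = 209.61, d_Site 2 = 155.81, d_Site 3 = 100.02 km.
Circle about each station: (x − 42.4)² + (y + 102.9)² = 209.61²; (x + 146.7)² + (y − 74.7)² = 155.81²; (x + 76.2)² + (y − 160.0)² = 100.02².
Subtracting the Site 1 equation from the Site 2 and Site 3 equations removes the quadratic terms:
-378.2 x + 355.2 y = 34374.41
-237.2 x + 525.8 y = 52952.62
Solving the 2×2 system: x ≈ 6.4, y ≈ 103.6 km.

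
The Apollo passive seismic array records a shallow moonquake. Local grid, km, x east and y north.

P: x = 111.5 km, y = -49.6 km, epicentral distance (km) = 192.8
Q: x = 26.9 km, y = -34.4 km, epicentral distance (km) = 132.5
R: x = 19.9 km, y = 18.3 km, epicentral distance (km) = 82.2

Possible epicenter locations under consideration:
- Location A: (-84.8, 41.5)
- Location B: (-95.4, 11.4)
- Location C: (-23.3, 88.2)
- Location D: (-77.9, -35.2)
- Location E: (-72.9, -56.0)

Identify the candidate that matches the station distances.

For each candidate, compare |candidate − station| to the reported distance:
Location A: residuals P 23.6, Q 2.5, R 25.0 → max 25.0 km
Location B: residuals P 22.9, Q 1.9, R 33.3 → max 33.3 km
Location C: residuals P 0.0, Q 0.0, R 0.0 → max 0.0 km
Location D: residuals P 2.9, Q 27.7, R 29.3 → max 29.3 km
Location E: residuals P 8.3, Q 30.4, R 36.7 → max 36.7 km
Only Location C has all residuals ≈ 0.

Location C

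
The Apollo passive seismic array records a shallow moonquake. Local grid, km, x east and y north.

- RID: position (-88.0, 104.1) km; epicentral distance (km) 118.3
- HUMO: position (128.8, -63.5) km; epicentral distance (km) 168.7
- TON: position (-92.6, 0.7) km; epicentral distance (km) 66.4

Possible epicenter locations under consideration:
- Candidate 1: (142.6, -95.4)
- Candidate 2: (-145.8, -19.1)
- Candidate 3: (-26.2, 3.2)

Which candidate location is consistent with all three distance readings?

Candidate 3

For each candidate, compare |candidate − station| to the reported distance:
Candidate 1: residuals RID 186.6, HUMO 133.9, TON 187.7 → max 187.7 km
Candidate 2: residuals RID 17.8, HUMO 109.5, TON 9.6 → max 109.5 km
Candidate 3: residuals RID 0.0, HUMO 0.0, TON 0.0 → max 0.0 km
Only Candidate 3 has all residuals ≈ 0.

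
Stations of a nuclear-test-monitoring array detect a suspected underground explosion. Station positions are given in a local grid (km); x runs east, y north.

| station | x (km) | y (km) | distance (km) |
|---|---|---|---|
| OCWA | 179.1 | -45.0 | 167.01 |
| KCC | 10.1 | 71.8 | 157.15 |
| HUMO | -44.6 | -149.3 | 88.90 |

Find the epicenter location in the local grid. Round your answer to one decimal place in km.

17.0 km east, -85.2 km north

Circle about each station: (x − 179.1)² + (y + 45.0)² = 167.01²; (x − 10.1)² + (y − 71.8)² = 157.15²; (x + 44.6)² + (y + 149.3)² = 88.90².
Subtracting pairs of circle equations eliminates x²+y² and gives linear equations (the radical axes):
-338.0 x + 233.6 y = -25648.34
-447.4 x − 208.6 y = 10166.97
Solving the 2×2 system: x ≈ 17.0, y ≈ -85.2 km.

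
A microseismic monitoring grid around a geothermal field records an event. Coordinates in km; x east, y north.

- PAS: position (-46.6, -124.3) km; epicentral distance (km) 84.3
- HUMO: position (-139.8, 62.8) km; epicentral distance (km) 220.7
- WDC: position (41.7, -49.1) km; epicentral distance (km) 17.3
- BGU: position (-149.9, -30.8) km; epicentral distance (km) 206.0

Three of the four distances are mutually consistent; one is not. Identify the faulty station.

PAS

Solve using three stations at a time. Using HUMO, WDC, BGU (subtract circle equations pairwise → linear system) gives (x, y) ≈ (55.9, -39.2).
Distances from that point to each station vs reported:
  PAS: calculated 133.3 vs reported 84.3 → residual 49.0 km
  HUMO: calculated 220.7 vs reported 220.7 → residual 0.0 km
  WDC: calculated 17.4 vs reported 17.3 → residual 0.1 km
  BGU: calculated 206.0 vs reported 206.0 → residual 0.0 km
HUMO, WDC, BGU are mutually consistent (residuals ≈ 0); PAS is off by 49.0 km.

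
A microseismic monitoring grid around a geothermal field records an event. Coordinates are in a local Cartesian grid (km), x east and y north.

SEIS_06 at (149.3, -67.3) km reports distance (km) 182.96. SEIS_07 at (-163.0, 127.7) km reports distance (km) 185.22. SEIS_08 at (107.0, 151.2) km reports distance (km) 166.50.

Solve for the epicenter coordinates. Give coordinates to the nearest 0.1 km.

Circle about each station: (x − 149.3)² + (y + 67.3)² = 182.96²; (x + 163.0)² + (y − 127.7)² = 185.22²; (x − 107.0)² + (y − 151.2)² = 166.50².
Subtracting pairs of circle equations eliminates x²+y² and gives linear equations (the radical axes):
-624.6 x + 390.0 y = 15224.42
-84.6 x + 437.0 y = 13242.77
Solving the 2×2 system: x ≈ -6.2, y ≈ 29.1 km.
Check against SEIS_06 (with the unrounded x, y): √((x − 149.3)²+(y + 67.3)²) = 182.96 ≈ 182.96 km. ✓

x ≈ -6.2 km, y ≈ 29.1 km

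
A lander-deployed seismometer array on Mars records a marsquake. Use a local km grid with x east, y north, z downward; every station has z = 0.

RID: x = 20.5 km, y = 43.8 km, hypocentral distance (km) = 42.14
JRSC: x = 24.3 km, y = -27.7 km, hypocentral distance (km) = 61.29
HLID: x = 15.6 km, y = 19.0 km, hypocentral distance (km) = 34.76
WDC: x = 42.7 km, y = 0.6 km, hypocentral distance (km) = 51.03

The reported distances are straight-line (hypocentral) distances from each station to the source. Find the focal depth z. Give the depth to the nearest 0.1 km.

34.4 km

Each station gives a sphere (x−x_i)² + (y−y_i)² + z² = d_i² (stations at z=0).
Subtracting the RID sphere from JRSC and HLID: z² cancels, leaving linear equations in x and y:
7.6 x − 143.0 y = -2961.59
-9.8 x − 49.6 y = -1166.81
Solving: x ≈ 11.223, y ≈ 21.307 km (keep extra digits for the depth step; rounded: 11.2, 21.3).
Then from the RID sphere: z² = 42.14² − (x − 20.5)² − (y − 43.8)² with x = 11.223, y = 21.307, so z ≈ 34.406 ≈ 34.4 km.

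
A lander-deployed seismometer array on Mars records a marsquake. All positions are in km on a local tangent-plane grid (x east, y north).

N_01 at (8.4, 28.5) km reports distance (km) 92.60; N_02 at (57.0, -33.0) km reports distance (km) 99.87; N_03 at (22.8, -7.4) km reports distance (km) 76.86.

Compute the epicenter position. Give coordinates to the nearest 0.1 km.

(-41.5, -49.5)

Circle about each station: (x − 8.4)² + (y − 28.5)² = 92.60²; (x − 57.0)² + (y + 33.0)² = 99.87²; (x − 22.8)² + (y + 7.4)² = 76.86².
Subtracting pairs of circle equations eliminates x²+y² and gives linear equations (the radical axes):
97.2 x − 123.0 y = 2055.93
28.8 x − 71.8 y = 2359.09
Solving the 2×2 system: x ≈ -41.5, y ≈ -49.5 km.
Check against N_01 (with the unrounded x, y): √((x − 8.4)²+(y − 28.5)²) = 92.58 ≈ 92.60 km. ✓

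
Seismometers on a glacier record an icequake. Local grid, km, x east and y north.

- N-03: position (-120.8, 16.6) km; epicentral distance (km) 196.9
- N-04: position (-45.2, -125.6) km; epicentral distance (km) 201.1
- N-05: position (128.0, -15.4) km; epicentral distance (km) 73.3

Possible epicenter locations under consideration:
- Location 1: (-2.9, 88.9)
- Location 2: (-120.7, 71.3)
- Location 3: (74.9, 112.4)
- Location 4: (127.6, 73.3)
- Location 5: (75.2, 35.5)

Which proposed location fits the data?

Location 5

For each candidate, compare |candidate − station| to the reported distance:
Location 1: residuals N-03 58.6, N-04 17.5, N-05 94.1 → max 94.1 km
Location 2: residuals N-03 142.2, N-04 9.8, N-05 190.1 → max 190.1 km
Location 3: residuals N-03 21.0, N-04 65.5, N-05 65.1 → max 65.5 km
Location 4: residuals N-03 57.9, N-04 62.4, N-05 15.4 → max 62.4 km
Location 5: residuals N-03 0.0, N-04 0.0, N-05 0.0 → max 0.0 km
Only Location 5 has all residuals ≈ 0.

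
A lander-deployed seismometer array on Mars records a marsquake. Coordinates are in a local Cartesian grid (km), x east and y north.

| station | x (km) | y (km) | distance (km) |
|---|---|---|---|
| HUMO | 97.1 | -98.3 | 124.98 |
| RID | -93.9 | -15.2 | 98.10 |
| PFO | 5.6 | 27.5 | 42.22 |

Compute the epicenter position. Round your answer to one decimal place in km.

Circle about each station: (x − 97.1)² + (y + 98.3)² = 124.98²; (x + 93.9)² + (y + 15.2)² = 98.10²; (x − 5.6)² + (y − 27.5)² = 42.22².
Subtracting the HUMO equation from the RID and PFO equations removes the quadratic terms:
-382.0 x + 166.2 y = -4046.66
-183.0 x + 251.6 y = -4466.22
Solving the 2×2 system: x ≈ 4.2, y ≈ -14.7 km.
Check against HUMO (with the unrounded x, y): √((x − 97.1)²+(y + 98.3)²) = 124.98 ≈ 124.98 km. ✓

(4.2, -14.7)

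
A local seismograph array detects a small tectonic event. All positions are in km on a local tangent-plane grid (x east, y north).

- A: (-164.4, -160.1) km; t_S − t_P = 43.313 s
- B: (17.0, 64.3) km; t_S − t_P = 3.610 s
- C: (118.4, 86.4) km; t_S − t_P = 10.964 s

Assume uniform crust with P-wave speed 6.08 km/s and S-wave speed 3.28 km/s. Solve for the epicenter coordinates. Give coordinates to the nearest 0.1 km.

Distance from S−P lag: d = Δt · v_P v_S / (v_P − v_S) = Δt · (6.08·3.28)/(6.08−3.28) ≈ 7.1223·Δt.
So d_A = 308.49, d_B = 25.71, d_C = 78.09 km.
Circle about each station: (x + 164.4)² + (y + 160.1)² = 308.49²; (x − 17.0)² + (y − 64.3)² = 25.71²; (x − 118.4)² + (y − 86.4)² = 78.09².
Subtracting the A equation from the B and C equations removes the quadratic terms:
362.8 x + 448.8 y = 46269.20
565.6 x + 493.0 y = 57892.18
Solving the 2×2 system: x ≈ 42.3, y ≈ 68.9 km.
Check against A (with the unrounded x, y): √((x + 164.4)²+(y + 160.1)²) = 308.49 ≈ 308.49 km. ✓

42.3 km east, 68.9 km north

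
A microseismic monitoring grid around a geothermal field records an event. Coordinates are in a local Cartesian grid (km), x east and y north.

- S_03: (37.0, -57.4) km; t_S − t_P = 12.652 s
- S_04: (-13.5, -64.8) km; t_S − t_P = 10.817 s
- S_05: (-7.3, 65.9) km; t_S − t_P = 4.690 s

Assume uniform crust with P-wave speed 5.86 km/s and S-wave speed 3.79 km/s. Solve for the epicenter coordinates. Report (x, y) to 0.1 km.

Distance from S−P lag: d = Δt · v_P v_S / (v_P − v_S) = Δt · (5.86·3.79)/(5.86−3.79) ≈ 10.7292·Δt.
So d_S_03 = 135.75, d_S_04 = 116.06, d_S_05 = 50.32 km.
Circle about each station: (x − 37.0)² + (y + 57.4)² = 135.75²; (x + 13.5)² + (y + 64.8)² = 116.06²; (x + 7.3)² + (y − 65.9)² = 50.32².
Subtracting pairs of circle equations eliminates x²+y² and gives linear equations (the radical axes):
-101.0 x − 14.8 y = 4675.67
-88.6 x + 246.6 y = 15628.30
Solving the 2×2 system: x ≈ -52.8, y ≈ 44.4 km.
Check against S_03 (with the unrounded x, y): √((x − 37.0)²+(y + 57.4)²) = 135.75 ≈ 135.75 km. ✓

(-52.8, 44.4)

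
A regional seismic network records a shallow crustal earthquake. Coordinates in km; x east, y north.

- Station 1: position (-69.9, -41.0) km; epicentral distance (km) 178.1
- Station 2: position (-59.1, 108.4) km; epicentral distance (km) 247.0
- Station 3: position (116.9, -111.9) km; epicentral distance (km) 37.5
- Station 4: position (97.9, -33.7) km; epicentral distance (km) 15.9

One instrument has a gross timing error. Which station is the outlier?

Station 4

Solve using three stations at a time. Using Station 1, Station 2, Station 3 (subtract circle equations pairwise → linear system) gives (x, y) ≈ (104.6, -76.5).
Distances from that point to each station vs reported:
  Station 1: calculated 178.1 vs reported 178.1 → residual 0.0 km
  Station 2: calculated 247.0 vs reported 247.0 → residual 0.0 km
  Station 3: calculated 37.4 vs reported 37.5 → residual 0.1 km
  Station 4: calculated 43.4 vs reported 15.9 → residual 27.5 km
Station 1, Station 2, Station 3 are mutually consistent (residuals ≈ 0); Station 4 is off by 27.5 km.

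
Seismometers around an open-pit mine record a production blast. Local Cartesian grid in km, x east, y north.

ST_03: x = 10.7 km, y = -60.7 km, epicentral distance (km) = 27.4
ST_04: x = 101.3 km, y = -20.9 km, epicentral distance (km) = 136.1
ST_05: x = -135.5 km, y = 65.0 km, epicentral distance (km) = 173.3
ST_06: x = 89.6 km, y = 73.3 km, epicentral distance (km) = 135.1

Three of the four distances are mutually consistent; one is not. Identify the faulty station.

Solve using three stations at a time. Using ST_03, ST_05, ST_06 (subtract circle equations pairwise → linear system) gives (x, y) ≈ (7.0, -33.6).
Distances from that point to each station vs reported:
  ST_03: calculated 27.4 vs reported 27.4 → residual 0.0 km
  ST_04: calculated 95.1 vs reported 136.1 → residual 41.0 km
  ST_05: calculated 173.3 vs reported 173.3 → residual 0.0 km
  ST_06: calculated 135.1 vs reported 135.1 → residual 0.0 km
ST_03, ST_05, ST_06 are mutually consistent (residuals ≈ 0); ST_04 is off by 41.0 km.

ST_04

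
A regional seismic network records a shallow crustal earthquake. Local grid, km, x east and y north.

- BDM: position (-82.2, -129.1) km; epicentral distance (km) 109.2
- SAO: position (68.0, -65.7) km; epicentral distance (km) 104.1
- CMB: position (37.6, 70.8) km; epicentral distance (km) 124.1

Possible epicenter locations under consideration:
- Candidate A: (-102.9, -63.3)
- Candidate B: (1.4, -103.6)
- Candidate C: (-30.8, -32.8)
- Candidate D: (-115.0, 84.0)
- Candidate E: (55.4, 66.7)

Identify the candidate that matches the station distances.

Candidate C

For each candidate, compare |candidate − station| to the reported distance:
Candidate A: residuals BDM 40.2, SAO 66.8, CMB 70.1 → max 70.1 km
Candidate B: residuals BDM 21.8, SAO 27.5, CMB 54.0 → max 54.0 km
Candidate C: residuals BDM 0.0, SAO 0.0, CMB 0.0 → max 0.0 km
Candidate D: residuals BDM 106.4, SAO 132.3, CMB 29.1 → max 132.3 km
Candidate E: residuals BDM 130.1, SAO 28.9, CMB 105.8 → max 130.1 km
Only Candidate C has all residuals ≈ 0.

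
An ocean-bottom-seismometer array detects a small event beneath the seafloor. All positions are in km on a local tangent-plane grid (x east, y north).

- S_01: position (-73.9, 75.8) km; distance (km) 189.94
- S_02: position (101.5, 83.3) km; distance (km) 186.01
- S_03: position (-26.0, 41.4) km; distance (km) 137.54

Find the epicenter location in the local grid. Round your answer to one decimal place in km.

25.1 km east, -86.3 km north

Circle about each station: (x + 73.9)² + (y − 75.8)² = 189.94²; (x − 101.5)² + (y − 83.3)² = 186.01²; (x + 26.0)² + (y − 41.4)² = 137.54².
Subtracting the S_01 equation from the S_02 and S_03 equations removes the quadratic terms:
350.8 x + 15.0 y = 7511.77
95.8 x − 68.8 y = 8343.06
Solving the 2×2 system: x ≈ 25.1, y ≈ -86.3 km.
Check against S_01 (with the unrounded x, y): √((x + 73.9)²+(y − 75.8)²) = 189.95 ≈ 189.94 km. ✓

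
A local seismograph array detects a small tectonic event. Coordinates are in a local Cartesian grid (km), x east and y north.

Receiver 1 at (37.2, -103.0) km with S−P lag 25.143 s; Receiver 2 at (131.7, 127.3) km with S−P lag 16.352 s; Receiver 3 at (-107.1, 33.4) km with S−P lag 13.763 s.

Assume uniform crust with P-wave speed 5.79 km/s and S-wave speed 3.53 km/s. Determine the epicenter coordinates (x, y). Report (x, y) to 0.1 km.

-15.9 km east, 118.1 km north

Distance from S−P lag: d = Δt · v_P v_S / (v_P − v_S) = Δt · (5.79·3.53)/(5.79−3.53) ≈ 9.0437·Δt.
So d_Receiver 1 = 227.39, d_Receiver 2 = 147.88, d_Receiver 3 = 124.47 km.
Circle about each station: (x − 37.2)² + (y + 103.0)² = 227.39²; (x − 131.7)² + (y − 127.3)² = 147.88²; (x + 107.1)² + (y − 33.4)² = 124.47².
Subtracting the Receiver 1 equation from the Receiver 2 and Receiver 3 equations removes the quadratic terms:
189.0 x + 460.6 y = 51395.06
-288.6 x + 272.8 y = 36806.56
Solving the 2×2 system: x ≈ -15.9, y ≈ 118.1 km.
Check against Receiver 1 (with the unrounded x, y): √((x − 37.2)²+(y + 103.0)²) = 227.39 ≈ 227.39 km. ✓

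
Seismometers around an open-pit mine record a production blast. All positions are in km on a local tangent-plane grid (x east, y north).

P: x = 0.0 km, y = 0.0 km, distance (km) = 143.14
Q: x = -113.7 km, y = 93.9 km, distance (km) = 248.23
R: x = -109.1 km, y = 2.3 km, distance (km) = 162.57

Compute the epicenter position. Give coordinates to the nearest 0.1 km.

Circle about each station: x² + y² = 143.14²; (x + 113.7)² + (y − 93.9)² = 248.23²; (x + 109.1)² + (y − 2.3)² = 162.57².
Subtracting the P equation from the Q and R equations removes the quadratic terms:
-227.4 x + 187.8 y = -19384.17
-218.2 x + 4.6 y = 5968.15
Solving the 2×2 system: x ≈ -30.3, y ≈ -139.9 km.

x ≈ -30.3 km, y ≈ -139.9 km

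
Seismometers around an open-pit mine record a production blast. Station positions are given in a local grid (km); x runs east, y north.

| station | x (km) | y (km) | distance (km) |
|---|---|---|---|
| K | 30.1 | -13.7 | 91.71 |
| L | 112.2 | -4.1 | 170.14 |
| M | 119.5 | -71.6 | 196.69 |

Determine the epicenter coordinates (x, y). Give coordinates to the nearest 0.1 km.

x ≈ -56.8 km, y ≈ 15.6 km

Circle about each station: (x − 30.1)² + (y + 13.7)² = 91.71²; (x − 112.2)² + (y + 4.1)² = 170.14²; (x − 119.5)² + (y + 71.6)² = 196.69².
Subtracting pairs of circle equations eliminates x²+y² and gives linear equations (the radical axes):
164.2 x + 19.2 y = -9024.95
178.8 x − 115.8 y = -11963.12
Solving the 2×2 system: x ≈ -56.8, y ≈ 15.6 km.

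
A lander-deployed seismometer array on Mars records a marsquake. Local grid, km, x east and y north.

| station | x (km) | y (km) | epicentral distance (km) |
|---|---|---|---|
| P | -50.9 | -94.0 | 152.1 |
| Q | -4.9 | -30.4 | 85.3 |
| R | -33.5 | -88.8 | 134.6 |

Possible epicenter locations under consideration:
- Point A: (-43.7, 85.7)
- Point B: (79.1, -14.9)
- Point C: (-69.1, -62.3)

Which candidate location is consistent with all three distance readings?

Point B

For each candidate, compare |candidate − station| to the reported distance:
Point A: residuals P 27.7, Q 37.1, R 40.2 → max 40.2 km
Point B: residuals P 0.1, Q 0.1, R 0.1 → max 0.1 km
Point C: residuals P 115.5, Q 13.6, R 90.2 → max 115.5 km
Only Point B has all residuals ≈ 0.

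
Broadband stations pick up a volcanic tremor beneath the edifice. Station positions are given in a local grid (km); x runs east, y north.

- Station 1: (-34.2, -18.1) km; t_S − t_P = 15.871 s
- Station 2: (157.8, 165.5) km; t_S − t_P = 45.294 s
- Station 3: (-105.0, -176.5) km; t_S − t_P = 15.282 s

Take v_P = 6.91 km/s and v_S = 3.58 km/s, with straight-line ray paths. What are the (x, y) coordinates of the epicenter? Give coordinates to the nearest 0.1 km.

Distance from S−P lag: d = Δt · v_P v_S / (v_P − v_S) = Δt · (6.91·3.58)/(6.91−3.58) ≈ 7.4288·Δt.
So d_Station 1 = 117.90, d_Station 2 = 336.48, d_Station 3 = 113.53 km.
Circle about each station: (x + 34.2)² + (y + 18.1)² = 117.90²; (x − 157.8)² + (y − 165.5)² = 336.48²; (x + 105.0)² + (y + 176.5)² = 113.53².
Subtracting the Station 1 equation from the Station 2 and Station 3 equations removes the quadratic terms:
384.0 x + 367.2 y = -48524.54
-141.6 x − 316.8 y = 41691.35
Solving the 2×2 system: x ≈ -0.9, y ≈ -131.2 km.

x ≈ -0.9 km, y ≈ -131.2 km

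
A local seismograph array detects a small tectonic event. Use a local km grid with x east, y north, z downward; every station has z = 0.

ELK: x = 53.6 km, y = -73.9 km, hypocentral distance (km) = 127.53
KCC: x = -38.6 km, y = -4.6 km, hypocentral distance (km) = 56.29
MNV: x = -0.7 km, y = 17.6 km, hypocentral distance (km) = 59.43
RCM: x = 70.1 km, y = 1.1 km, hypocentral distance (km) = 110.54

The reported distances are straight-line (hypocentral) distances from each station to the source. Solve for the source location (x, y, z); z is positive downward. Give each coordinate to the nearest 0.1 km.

Each station gives a sphere (x−x_i)² + (y−y_i)² + z² = d_i² (stations at z=0).
Subtracting the ELK sphere from KCC and MNV: z² cancels, leaving linear equations in x and y:
-184.4 x + 138.6 y = 6272.29
-108.6 x + 183.0 y = 4708.06
Solving: x ≈ -26.496, y ≈ 10.003 km (keep extra digits for the depth step; rounded: -26.5, 10.0).
Then from the ELK sphere: z² = 127.53² − (x − 53.6)² − (y + 73.9)² with x = -26.496, y = 10.003, so z ≈ 52.998 ≈ 53.0 km.

(-26.5, 10.0, 53.0)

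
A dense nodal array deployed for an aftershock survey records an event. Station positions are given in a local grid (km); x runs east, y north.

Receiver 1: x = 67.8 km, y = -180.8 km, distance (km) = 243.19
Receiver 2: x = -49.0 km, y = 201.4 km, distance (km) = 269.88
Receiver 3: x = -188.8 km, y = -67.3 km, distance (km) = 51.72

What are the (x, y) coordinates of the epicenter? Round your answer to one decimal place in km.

Circle about each station: (x − 67.8)² + (y + 180.8)² = 243.19²; (x + 49.0)² + (y − 201.4)² = 269.88²; (x + 188.8)² + (y + 67.3)² = 51.72².
Subtracting the Receiver 1 equation from the Receiver 2 and Receiver 3 equations removes the quadratic terms:
-233.6 x + 764.4 y = -8016.36
-513.2 x + 227.0 y = 59355.67
Solving the 2×2 system: x ≈ -139.1, y ≈ -53.0 km.

(-139.1, -53.0)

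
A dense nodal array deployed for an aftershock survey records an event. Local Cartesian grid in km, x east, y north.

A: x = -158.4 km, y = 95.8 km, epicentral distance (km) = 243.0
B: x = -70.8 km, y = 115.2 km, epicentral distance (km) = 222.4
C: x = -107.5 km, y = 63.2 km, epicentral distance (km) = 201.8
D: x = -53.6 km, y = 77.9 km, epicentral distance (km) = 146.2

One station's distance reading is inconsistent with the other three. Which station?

Solve using three stations at a time. Using A, C, D (subtract circle equations pairwise → linear system) gives (x, y) ≈ (81.7, 133.6).
Distances from that point to each station vs reported:
  A: calculated 243.1 vs reported 243.0 → residual 0.1 km
  B: calculated 153.6 vs reported 222.4 → residual 68.8 km
  C: calculated 201.9 vs reported 201.8 → residual 0.1 km
  D: calculated 146.4 vs reported 146.2 → residual 0.2 km
A, C, D are mutually consistent (residuals ≈ 0); B is off by 68.8 km.

B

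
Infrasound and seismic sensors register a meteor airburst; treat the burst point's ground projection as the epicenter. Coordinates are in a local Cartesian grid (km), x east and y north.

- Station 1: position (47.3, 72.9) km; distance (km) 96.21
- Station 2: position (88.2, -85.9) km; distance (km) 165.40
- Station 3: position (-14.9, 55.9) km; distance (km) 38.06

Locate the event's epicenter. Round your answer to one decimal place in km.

Circle about each station: (x − 47.3)² + (y − 72.9)² = 96.21²; (x − 88.2)² + (y + 85.9)² = 165.40²; (x + 14.9)² + (y − 55.9)² = 38.06².
Subtracting the Station 1 equation from the Station 2 and Station 3 equations removes the quadratic terms:
81.8 x − 317.6 y = -10494.45
-124.4 x − 34.0 y = 3602.92
Solving the 2×2 system: x ≈ -35.5, y ≈ 23.9 km.

(-35.5, 23.9)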